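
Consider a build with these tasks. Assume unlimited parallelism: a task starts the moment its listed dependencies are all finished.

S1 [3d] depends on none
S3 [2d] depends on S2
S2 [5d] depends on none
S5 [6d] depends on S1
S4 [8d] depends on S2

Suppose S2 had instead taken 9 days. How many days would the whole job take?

The binding path is S2→S4 = 5+8 = 13; finish at 13 days.
S2 is on the critical path; changing it to 9 makes that path 17 days.
The critical path is still S2→S4; finish is now 17 days.

17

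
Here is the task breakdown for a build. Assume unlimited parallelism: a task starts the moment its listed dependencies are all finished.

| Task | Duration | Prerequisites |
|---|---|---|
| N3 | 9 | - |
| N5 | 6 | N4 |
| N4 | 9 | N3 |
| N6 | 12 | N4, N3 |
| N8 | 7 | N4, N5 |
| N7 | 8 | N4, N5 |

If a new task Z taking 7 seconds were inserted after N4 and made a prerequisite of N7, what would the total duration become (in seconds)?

33

Originally the plan takes 32 seconds.
With Z inserted, N7 now waits for max(N4, N5, Z).
New critical path: N3→N4→Z→N7 = 9+9+7+8 = 33 ⇒ 33 seconds.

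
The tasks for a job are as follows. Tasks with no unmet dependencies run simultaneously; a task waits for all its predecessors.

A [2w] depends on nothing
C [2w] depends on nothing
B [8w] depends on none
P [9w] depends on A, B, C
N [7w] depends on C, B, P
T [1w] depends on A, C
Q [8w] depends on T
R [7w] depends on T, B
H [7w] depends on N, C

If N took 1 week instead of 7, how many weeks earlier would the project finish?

As given, the longest chain is B→P→N→H = 8+9+7+7 = 31, so the finish is 31 weeks.
N is on the critical path; changing it to 1 makes that path 25 weeks.
That remains the longest chain; total 25 weeks.
Change in finish: 25 − 31 = -6 weeks.

6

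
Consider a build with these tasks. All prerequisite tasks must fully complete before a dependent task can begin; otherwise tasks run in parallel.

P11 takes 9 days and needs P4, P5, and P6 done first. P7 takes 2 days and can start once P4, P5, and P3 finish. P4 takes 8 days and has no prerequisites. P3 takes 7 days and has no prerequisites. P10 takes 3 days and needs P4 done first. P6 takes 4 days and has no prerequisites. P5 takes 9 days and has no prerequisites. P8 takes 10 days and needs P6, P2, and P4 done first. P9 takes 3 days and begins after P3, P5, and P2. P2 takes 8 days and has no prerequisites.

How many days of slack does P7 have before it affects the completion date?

7

Critical path: P2→P8 = 8+10 = 18, so the finish is 18 days.
Longest path through P7: 11 days (earliest finish 11, latest finish 18).
So P7 can slip 18 − 11 = 7 days.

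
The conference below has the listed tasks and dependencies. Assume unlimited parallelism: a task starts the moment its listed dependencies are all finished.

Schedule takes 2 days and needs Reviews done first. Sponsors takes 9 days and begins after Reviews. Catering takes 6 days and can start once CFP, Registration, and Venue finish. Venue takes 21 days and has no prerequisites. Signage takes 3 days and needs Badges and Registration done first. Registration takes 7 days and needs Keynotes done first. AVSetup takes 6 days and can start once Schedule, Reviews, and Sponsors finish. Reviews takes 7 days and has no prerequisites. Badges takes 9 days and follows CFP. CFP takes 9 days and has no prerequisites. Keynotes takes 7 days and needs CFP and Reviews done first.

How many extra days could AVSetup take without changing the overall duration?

Critical path: CFP→Keynotes→Registration→Catering = 9+7+7+6 = 29, so the finish is 29 days.
AVSetup finishes as early as 22 and must finish by 29.
Float = 29 − 22 = 7.

7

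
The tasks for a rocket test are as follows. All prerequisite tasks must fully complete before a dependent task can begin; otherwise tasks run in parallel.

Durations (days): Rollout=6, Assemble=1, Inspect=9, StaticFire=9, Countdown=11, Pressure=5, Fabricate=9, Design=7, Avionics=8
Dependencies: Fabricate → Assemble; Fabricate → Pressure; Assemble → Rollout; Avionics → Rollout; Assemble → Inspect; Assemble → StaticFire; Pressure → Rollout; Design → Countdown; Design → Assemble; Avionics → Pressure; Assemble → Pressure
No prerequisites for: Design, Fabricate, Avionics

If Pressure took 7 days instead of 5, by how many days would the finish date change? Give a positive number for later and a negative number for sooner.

Critical path before the change: Fabricate→Assemble→Pressure→Rollout = 9+1+5+6 = 21 giving 21 days.
Pressure lies on that path, so at 7 days the path becomes 23 days.
No other chain overtakes it, so the finish is 23 days.
Change in finish: 23 − 21 = +2 days.

2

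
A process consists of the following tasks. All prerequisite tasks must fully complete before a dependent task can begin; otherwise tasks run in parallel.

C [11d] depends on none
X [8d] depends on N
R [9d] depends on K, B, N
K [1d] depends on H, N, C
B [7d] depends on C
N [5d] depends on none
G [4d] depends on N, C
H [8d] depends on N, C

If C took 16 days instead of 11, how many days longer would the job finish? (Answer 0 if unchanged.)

Baseline: C→H→K→R = 11+8+1+9 = 29 → 29 days.
Since C is critical, the +5 change carries straight to that chain (now 34 days).
That remains the longest chain; total 34 days.
Change in finish: 34 − 29 = +5 days.

5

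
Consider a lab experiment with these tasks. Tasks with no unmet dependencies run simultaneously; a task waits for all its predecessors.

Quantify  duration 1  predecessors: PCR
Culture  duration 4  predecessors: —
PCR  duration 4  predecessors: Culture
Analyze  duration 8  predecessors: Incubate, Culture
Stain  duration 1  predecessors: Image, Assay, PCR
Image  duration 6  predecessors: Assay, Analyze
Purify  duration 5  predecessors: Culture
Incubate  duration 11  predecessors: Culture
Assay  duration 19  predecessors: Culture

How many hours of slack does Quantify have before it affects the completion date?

Culture→Incubate→Analyze→Image→Stain = 4+11+8+6+1 = 30 sets the makespan at 30 hours.
The longest chain containing Quantify totals 9 hours.
Float = 30 − 9 = 21.

21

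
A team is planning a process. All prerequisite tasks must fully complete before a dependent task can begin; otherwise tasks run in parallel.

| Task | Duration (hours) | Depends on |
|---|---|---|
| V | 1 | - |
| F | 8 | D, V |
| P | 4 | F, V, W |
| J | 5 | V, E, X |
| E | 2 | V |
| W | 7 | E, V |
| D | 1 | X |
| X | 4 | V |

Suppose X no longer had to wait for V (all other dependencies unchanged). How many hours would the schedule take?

17

Before: longest chain V→X→D→F→P = 1+4+1+8+4 = 18, finish 18.
Without V→X, X's earliest start moves from 1 to 0.
The longest chain is now X→D→F→P = 4+1+8+4 = 17, so the schedule takes 17 hours.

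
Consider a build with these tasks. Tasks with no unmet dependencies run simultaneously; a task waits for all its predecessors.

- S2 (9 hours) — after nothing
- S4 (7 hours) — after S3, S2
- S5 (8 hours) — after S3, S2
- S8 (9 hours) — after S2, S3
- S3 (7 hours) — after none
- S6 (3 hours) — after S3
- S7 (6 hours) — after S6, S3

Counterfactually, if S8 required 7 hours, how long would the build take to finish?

The binding path is S2→S8 = 9+9 = 18; finish at 18 hours.
S8 lies on that path, so at 7 hours the path becomes 16 hours.
The binding chain switches to S2→S5 = 9+8 = 17; finish 17 hours.

17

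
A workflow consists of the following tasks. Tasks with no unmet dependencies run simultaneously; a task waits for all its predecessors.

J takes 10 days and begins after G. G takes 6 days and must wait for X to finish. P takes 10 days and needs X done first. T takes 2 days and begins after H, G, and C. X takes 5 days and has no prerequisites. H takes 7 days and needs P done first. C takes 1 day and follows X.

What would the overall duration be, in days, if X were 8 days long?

Actual critical path: X→P→H→T = 5+10+7+2 = 24 ⇒ 24 days.
X is on the critical path; changing it to 8 makes that path 27 days.
The critical path is still X→P→H→T; finish is now 27 days.

27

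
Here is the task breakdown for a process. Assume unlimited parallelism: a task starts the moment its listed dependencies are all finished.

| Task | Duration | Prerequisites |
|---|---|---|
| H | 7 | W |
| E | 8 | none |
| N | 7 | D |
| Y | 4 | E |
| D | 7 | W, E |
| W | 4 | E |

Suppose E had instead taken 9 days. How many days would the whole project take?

27

The binding path is E→W→D→N = 8+4+7+7 = 26; finish at 26 days.
E is on the critical path; changing it to 9 makes that path 27 days.
No other chain overtakes it, so the finish is 27 days.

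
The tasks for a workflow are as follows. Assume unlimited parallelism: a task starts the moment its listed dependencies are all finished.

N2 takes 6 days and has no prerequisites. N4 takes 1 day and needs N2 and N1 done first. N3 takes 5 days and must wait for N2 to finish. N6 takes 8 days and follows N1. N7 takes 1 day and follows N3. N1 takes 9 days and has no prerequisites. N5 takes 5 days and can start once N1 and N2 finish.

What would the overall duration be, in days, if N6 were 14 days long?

23

As given, the longest chain is N1→N6 = 9+8 = 17, so the finish is 17 days.
N6 lies on that path, so at 14 days the path becomes 23 days.
No other chain overtakes it, so the finish is 23 days.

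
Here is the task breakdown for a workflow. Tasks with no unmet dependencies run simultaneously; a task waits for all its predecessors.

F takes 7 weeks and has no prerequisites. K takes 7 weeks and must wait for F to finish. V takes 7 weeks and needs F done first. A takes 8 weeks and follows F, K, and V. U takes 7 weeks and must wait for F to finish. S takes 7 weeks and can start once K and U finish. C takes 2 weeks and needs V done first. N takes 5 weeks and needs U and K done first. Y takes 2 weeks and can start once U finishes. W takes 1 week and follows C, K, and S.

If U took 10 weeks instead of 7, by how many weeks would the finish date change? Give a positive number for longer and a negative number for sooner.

Actual critical path: F→U→S→W = 7+7+7+1 = 22 ⇒ 22 weeks.
U is on the critical path; changing it to 10 makes that path 25 weeks.
No other chain overtakes it, so the finish is 25 weeks.
Change in finish: 25 − 22 = +3 weeks.

3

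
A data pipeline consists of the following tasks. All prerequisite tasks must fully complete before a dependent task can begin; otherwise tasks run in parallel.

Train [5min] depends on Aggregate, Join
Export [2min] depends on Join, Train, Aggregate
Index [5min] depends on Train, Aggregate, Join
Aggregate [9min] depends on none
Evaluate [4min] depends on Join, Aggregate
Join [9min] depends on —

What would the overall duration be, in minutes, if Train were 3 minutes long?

17

As given, the longest chain is Join→Train→Index = 9+5+5 = 19, so the finish is 19 minutes.
Since Train is critical, the -2 change carries straight to that chain (now 17 minutes).
The critical path is still Join→Train→Index; finish is now 17 minutes.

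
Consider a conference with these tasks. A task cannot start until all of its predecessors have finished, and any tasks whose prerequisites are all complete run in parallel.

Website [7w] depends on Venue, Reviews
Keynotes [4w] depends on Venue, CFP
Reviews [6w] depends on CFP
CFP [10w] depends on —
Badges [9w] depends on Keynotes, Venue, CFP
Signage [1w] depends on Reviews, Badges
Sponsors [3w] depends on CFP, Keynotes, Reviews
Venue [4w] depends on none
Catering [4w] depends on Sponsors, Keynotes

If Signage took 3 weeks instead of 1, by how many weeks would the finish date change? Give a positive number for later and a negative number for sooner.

2

Critical path before the change: CFP→Keynotes→Badges→Signage = 10+4+9+1 = 24 giving 24 weeks.
Signage lies on that path, so at 3 weeks the path becomes 26 weeks.
The critical path is still CFP→Keynotes→Badges→Signage; finish is now 26 weeks.
Change in finish: 26 − 24 = +2 weeks.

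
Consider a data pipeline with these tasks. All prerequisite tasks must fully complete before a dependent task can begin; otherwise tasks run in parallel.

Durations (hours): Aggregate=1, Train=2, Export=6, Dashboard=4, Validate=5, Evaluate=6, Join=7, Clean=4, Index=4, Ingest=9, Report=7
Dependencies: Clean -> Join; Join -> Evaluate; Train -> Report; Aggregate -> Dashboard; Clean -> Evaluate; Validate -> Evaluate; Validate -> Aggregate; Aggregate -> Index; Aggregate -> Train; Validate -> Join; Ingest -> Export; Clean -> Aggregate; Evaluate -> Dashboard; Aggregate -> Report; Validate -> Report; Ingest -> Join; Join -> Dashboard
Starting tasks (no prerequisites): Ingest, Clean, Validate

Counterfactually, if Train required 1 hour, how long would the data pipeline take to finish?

26

Actual critical path: Ingest→Join→Evaluate→Dashboard = 9+7+6+4 = 26 ⇒ 26 hours.
Train has 11 hours of float (longest path through it is 15).
No other chain overtakes it, so the finish is 26 hours.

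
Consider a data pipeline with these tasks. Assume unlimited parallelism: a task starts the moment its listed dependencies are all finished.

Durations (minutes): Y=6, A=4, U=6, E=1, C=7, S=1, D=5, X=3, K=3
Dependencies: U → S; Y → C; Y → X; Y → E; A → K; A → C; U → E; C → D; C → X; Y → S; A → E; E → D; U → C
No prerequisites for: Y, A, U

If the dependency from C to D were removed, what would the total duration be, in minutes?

16

Before: longest chain Y→C→D = 6+7+5 = 18, finish 18.
Without C→D, D's earliest start moves from 13 to 7.
After: Y→C→X = 6+7+3 = 16 → 16 minutes.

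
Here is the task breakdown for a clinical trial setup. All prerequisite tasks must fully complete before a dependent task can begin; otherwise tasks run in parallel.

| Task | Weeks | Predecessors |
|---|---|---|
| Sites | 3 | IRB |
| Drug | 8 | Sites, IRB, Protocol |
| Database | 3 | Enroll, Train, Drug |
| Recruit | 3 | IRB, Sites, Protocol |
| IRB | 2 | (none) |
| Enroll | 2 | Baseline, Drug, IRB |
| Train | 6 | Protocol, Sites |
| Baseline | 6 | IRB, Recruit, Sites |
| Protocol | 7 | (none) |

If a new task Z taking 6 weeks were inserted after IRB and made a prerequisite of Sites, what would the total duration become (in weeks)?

Originally the project takes 21 weeks.
With Z inserted, Sites now waits for max(IRB, Z).
New critical path: IRB→Z→Sites→Recruit→Baseline→Enroll→Database = 2+6+3+3+6+2+3 = 25 ⇒ 25 weeks.

25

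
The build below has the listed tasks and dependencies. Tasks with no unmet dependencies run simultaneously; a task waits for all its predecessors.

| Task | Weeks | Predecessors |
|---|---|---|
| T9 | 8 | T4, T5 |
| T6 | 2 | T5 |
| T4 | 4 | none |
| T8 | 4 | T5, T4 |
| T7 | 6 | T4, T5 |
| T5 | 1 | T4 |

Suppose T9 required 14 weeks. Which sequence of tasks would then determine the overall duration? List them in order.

As given, the longest chain is T4→T5→T9 = 4+1+8 = 13, so the finish is 13 weeks.
Since T9 is critical, the +6 change carries straight to that chain (now 19 weeks).
No other chain overtakes it, so the finish is 19 weeks.

T4, T5, T9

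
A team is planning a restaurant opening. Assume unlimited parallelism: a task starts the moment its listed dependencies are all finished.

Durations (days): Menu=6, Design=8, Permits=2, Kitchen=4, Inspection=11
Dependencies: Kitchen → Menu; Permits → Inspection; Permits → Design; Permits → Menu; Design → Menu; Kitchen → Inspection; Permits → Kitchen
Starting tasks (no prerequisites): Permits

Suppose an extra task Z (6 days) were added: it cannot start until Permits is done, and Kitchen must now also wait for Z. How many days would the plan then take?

23

Originally the plan takes 17 days.
With Z inserted, Kitchen now waits for max(Permits, Z).
New critical path: Permits→Z→Kitchen→Inspection = 2+6+4+11 = 23 ⇒ 23 days.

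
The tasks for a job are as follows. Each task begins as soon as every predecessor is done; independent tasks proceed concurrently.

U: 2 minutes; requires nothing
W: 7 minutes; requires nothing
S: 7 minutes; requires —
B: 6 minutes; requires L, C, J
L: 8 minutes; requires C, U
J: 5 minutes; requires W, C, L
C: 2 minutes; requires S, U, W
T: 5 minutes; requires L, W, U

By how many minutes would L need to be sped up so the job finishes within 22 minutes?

6

Current finish: 28 minutes; target: 22.
L is on every critical path, so each minute cut from L cuts the finish by one (this holds down to a finish of 21).
Need 28 − 22 = 6 minutes off L → L becomes 2 minutes, finish becomes 22.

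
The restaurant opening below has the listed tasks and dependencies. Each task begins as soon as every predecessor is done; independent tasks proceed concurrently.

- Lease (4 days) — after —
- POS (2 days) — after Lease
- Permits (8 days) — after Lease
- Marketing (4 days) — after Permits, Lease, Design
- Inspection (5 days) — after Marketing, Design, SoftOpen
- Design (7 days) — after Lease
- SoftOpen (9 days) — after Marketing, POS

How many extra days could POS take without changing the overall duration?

The longest chain is Lease→Permits→Marketing→SoftOpen→Inspection = 4+8+4+9+5 = 30; overall finish 30 days.
POS finishes as early as 6 and must finish by 16.
So POS can slip 16 − 6 = 10 days.

10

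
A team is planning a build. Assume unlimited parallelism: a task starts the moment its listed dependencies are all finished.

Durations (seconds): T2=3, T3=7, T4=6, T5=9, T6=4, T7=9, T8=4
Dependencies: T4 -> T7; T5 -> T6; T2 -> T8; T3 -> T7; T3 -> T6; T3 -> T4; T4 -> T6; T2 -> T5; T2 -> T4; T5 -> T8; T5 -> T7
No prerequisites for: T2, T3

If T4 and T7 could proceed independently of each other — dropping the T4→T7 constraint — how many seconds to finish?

21

Original critical path: T3→T4→T7 = 7+6+9 = 22 ⇒ 22 seconds.
Without T4→T7, T7's earliest start moves from 13 to 12.
New critical path: T2→T5→T7 = 3+9+9 = 21 ⇒ 21 seconds.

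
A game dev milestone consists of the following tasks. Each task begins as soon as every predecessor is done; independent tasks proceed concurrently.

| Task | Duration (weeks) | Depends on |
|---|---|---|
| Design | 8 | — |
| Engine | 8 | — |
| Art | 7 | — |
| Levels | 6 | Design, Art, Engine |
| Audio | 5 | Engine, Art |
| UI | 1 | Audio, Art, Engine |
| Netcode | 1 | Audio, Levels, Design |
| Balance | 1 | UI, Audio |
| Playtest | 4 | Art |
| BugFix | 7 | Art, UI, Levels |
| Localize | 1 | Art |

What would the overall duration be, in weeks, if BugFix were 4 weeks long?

As given, the longest chain is Design→Levels→BugFix = 8+6+7 = 21, so the finish is 21 weeks.
BugFix is on the critical path; changing it to 4 makes that path 18 weeks.
The critical path is still Design→Levels→BugFix; finish is now 18 weeks.

18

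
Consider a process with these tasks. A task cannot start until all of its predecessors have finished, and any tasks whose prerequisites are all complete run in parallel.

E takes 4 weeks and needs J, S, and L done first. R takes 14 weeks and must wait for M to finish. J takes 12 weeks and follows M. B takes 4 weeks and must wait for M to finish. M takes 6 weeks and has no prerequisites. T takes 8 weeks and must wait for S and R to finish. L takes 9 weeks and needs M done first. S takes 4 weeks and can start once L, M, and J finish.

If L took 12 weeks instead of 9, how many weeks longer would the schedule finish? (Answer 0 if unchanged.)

0

As given, the longest chain is M→J→S→T = 6+12+4+8 = 30, so the finish is 30 weeks.
L has 3 weeks of float (longest path through it is 27).
The critical path is still M→J→S→T; finish is now 30 weeks.
Change in finish: 30 − 30 = +0 weeks.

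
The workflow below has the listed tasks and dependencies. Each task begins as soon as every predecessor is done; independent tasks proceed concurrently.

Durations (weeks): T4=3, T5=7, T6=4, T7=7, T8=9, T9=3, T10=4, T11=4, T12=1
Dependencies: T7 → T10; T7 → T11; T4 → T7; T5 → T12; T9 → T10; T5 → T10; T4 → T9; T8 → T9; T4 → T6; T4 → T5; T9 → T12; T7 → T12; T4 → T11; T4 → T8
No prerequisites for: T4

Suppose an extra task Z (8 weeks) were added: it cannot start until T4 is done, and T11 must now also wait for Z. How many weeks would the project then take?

19

Originally the project takes 19 weeks.
With Z inserted, T11 now waits for max(T4, T7, Z).
New critical path: T4→T8→T9→T10 = 3+9+3+4 = 19 ⇒ 19 weeks.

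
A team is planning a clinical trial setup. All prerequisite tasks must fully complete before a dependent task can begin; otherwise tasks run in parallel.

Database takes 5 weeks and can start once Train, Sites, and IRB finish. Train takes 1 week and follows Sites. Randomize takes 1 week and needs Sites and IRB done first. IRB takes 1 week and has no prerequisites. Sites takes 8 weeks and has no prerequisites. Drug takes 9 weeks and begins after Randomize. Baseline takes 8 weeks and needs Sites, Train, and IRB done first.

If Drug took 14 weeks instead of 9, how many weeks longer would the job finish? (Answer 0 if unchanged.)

5

As given, the longest chain is Sites→Randomize→Drug = 8+1+9 = 18, so the finish is 18 weeks.
Drug lies on that path, so at 14 weeks the path becomes 23 weeks.
No other chain overtakes it, so the finish is 23 weeks.
Change in finish: 23 − 18 = +5 weeks.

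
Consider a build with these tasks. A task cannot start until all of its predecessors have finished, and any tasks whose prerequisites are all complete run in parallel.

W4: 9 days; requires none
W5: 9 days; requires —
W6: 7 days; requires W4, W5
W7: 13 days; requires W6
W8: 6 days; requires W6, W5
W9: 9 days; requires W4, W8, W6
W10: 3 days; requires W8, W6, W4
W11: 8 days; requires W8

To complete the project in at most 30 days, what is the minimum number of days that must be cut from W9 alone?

Current finish: 31 days; target: 30.
W9 is on every critical path, so each day cut from W9 cuts the finish by one (this holds down to a finish of 30).
Need 31 − 30 = 1 day off W9 → W9 becomes 8 days, finish becomes 30.

1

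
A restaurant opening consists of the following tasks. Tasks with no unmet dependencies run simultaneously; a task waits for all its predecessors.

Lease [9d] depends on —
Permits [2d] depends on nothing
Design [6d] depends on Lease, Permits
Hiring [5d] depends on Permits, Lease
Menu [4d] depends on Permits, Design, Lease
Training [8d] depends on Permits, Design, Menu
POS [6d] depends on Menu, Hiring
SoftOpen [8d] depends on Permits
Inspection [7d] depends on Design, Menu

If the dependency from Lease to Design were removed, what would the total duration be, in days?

With the dependency in place, Lease→Design→Menu→Training = 9+6+4+8 = 27 sets the finish at 27 days.
Without Lease→Design, Design's earliest start moves from 9 to 2.
New critical path: Lease→Menu→Training = 9+4+8 = 21 ⇒ 21 days.

21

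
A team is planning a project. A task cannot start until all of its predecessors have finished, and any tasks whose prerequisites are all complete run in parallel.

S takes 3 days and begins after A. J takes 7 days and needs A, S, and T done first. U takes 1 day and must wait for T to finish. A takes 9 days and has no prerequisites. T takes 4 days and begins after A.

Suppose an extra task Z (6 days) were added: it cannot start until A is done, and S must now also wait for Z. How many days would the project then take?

25

Originally the project takes 20 days.
With Z inserted, S now waits for max(A, Z).
New critical path: A→Z→S→J = 9+6+3+7 = 25 ⇒ 25 days.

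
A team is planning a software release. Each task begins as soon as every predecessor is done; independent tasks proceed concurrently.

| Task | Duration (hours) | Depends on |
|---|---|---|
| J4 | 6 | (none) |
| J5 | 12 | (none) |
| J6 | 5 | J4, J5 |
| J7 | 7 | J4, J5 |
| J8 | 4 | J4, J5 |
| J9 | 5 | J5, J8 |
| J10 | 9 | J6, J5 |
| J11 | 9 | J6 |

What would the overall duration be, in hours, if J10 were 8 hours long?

26

Actual critical path: J5→J6→J10 = 12+5+9 = 26 ⇒ 26 hours.
J10 is on the critical path; changing it to 8 makes that path 25 hours.
New critical path: J5→J6→J11 = 12+5+9 = 26 ⇒ 26 hours.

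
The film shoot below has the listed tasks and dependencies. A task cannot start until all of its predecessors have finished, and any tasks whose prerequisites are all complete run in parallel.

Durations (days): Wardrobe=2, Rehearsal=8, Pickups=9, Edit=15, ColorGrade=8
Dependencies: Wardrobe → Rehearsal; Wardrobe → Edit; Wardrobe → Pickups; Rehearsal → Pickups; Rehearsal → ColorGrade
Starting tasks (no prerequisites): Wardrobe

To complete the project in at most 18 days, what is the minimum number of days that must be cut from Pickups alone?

Current finish: 19 days; target: 18.
Pickups is on every critical path, so each day cut from Pickups cuts the finish by one (this holds down to a finish of 18).
Need 19 − 18 = 1 day off Pickups → Pickups becomes 8 days, finish becomes 18.

1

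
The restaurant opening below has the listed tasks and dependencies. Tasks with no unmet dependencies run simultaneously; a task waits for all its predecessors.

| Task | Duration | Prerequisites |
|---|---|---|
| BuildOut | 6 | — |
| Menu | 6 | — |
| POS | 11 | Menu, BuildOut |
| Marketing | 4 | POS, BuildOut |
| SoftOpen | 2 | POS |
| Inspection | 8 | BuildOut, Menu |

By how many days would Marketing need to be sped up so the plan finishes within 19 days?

2

Current finish: 21 days; target: 19.
Marketing is on every critical path, so each day cut from Marketing cuts the finish by one (this holds down to a finish of 19).
Need 21 − 19 = 2 days off Marketing → Marketing becomes 2 days, finish becomes 19.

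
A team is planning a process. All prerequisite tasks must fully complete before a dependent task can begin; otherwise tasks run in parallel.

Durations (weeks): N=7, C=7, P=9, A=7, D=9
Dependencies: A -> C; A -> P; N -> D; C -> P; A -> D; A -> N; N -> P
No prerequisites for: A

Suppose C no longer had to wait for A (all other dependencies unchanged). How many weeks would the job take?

23

With the dependency in place, A→N→D = 7+7+9 = 23 sets the finish at 23 weeks.
Without A→C, C's earliest start moves from 7 to 0.
After: A→N→D = 7+7+9 = 23 → 23 weeks.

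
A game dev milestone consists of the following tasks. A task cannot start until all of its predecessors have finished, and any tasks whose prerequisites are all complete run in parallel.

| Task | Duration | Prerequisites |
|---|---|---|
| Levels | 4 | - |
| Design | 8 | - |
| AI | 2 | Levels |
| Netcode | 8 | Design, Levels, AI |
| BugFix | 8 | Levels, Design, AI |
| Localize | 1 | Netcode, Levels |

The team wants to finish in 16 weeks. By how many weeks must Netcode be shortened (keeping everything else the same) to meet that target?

1

Current finish: 17 weeks; target: 16.
Netcode is on every critical path, so each week cut from Netcode cuts the finish by one (this holds down to a finish of 16).
Need 17 − 16 = 1 week off Netcode → Netcode becomes 7 weeks, finish becomes 16.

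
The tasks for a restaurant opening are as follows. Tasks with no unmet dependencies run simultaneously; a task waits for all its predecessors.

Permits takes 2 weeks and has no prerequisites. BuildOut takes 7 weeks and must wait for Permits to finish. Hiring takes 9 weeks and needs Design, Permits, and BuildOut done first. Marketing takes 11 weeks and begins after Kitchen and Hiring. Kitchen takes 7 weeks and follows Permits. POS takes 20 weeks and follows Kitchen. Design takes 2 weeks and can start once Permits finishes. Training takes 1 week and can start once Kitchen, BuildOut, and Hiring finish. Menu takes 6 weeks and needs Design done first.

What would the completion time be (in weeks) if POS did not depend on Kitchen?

Before: longest chain Permits→BuildOut→Hiring→Marketing = 2+7+9+11 = 29, finish 29.
Without Kitchen→POS, POS's earliest start moves from 9 to 0.
The longest chain is now Permits→BuildOut→Hiring→Marketing = 2+7+9+11 = 29, so the job takes 29 weeks.

29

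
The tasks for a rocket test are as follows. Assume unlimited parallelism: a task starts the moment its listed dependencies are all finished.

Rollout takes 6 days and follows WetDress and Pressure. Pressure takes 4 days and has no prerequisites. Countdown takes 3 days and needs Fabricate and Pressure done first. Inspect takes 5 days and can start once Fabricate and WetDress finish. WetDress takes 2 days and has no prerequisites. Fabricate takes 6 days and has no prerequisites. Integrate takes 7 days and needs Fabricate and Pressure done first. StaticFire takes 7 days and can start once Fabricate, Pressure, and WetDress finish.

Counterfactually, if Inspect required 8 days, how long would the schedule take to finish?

Critical path before the change: Fabricate→StaticFire = 6+7 = 13 giving 13 days.
The longest path through Inspect is only 11 days, so Inspect has float 2.
The binding chain switches to Fabricate→Inspect = 6+8 = 14; finish 14 days.

14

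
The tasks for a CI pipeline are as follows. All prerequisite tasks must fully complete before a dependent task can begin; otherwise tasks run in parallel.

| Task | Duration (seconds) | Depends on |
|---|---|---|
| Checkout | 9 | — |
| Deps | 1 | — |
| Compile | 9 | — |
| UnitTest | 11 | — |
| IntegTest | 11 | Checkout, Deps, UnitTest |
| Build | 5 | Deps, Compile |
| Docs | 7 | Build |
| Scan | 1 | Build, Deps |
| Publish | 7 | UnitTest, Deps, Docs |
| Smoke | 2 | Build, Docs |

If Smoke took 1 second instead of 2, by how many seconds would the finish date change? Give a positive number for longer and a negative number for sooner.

0

Actual critical path: Compile→Build→Docs→Publish = 9+5+7+7 = 28 ⇒ 28 seconds.
The longest path through Smoke is only 23 seconds, so Smoke has float 5.
That remains the longest chain; total 28 seconds.
Change in finish: 28 − 28 = +0 seconds.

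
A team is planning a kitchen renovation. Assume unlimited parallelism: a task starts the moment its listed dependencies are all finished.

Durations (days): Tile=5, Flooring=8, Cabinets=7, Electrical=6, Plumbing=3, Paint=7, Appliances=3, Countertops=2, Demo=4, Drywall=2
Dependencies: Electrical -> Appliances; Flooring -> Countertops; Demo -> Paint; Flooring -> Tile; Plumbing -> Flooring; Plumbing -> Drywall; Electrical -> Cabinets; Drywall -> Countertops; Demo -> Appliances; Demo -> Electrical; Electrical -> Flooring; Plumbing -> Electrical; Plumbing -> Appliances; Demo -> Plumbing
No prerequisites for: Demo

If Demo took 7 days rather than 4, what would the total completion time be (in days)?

29

Actual critical path: Demo→Plumbing→Electrical→Flooring→Tile = 4+3+6+8+5 = 26 ⇒ 26 days.
Since Demo is critical, the +3 change carries straight to that chain (now 29 days).
The critical path is still Demo→Plumbing→Electrical→Flooring→Tile; finish is now 29 days.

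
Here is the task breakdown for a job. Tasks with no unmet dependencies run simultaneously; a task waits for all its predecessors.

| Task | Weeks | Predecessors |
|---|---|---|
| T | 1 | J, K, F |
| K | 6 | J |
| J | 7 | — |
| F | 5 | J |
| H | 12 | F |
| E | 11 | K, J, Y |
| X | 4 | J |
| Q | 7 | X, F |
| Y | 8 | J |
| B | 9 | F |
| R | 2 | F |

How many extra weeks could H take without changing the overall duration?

2

Critical path: J→Y→E = 7+8+11 = 26, so the finish is 26 weeks.
H finishes as early as 24 and must finish by 26.
So H can slip 26 − 24 = 2 weeks.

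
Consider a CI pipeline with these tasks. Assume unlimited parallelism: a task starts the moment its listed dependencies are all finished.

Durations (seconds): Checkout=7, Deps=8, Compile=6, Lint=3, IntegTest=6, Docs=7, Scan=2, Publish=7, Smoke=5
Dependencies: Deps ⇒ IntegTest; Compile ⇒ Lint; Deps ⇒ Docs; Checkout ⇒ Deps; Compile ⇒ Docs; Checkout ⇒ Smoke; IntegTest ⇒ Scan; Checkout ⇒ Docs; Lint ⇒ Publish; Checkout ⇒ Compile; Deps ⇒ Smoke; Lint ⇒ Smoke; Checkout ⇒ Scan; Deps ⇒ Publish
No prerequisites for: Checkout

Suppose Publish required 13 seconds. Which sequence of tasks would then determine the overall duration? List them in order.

Checkout, Compile, Lint, Publish

Critical path before the change: Checkout→Compile→Lint→Publish = 7+6+3+7 = 23 giving 23 seconds.
Publish lies on that path, so at 13 seconds the path becomes 29 seconds.
That remains the longest chain; total 29 seconds.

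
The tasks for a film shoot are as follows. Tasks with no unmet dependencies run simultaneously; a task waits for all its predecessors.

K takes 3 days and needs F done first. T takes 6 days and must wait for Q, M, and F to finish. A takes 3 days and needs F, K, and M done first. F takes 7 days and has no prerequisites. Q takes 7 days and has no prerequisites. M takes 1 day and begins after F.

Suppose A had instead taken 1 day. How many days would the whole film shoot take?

Actual critical path: F→M→T = 7+1+6 = 14 ⇒ 14 days.
The longest path through A is only 13 days, so A has float 1.
No other chain overtakes it, so the finish is 14 days.

14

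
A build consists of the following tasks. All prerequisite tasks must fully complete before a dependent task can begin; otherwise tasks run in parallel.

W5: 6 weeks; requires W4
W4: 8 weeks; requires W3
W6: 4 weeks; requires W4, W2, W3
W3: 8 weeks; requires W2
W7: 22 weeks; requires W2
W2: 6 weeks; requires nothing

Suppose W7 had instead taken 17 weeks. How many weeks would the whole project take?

28

Critical path before the change: W2→W7 = 6+22 = 28 giving 28 weeks.
W7 is on the critical path; changing it to 17 makes that path 23 weeks.
Now W2→W3→W4→W5 = 6+8+8+6 = 28 is longest, so the finish becomes 28 weeks.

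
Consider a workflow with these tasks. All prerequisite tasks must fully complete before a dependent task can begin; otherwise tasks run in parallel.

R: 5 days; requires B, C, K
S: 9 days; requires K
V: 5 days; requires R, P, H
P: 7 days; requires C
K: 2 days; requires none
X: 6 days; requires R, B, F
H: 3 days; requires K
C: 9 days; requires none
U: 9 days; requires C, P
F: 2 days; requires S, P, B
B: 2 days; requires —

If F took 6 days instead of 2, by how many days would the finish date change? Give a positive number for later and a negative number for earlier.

3

The binding path is C→P→U = 9+7+9 = 25; finish at 25 days.
The longest path through F is only 24 days, so F has float 1.
The binding chain switches to C→P→F→X = 9+7+6+6 = 28; finish 28 days.
Change in finish: 28 − 25 = +3 days.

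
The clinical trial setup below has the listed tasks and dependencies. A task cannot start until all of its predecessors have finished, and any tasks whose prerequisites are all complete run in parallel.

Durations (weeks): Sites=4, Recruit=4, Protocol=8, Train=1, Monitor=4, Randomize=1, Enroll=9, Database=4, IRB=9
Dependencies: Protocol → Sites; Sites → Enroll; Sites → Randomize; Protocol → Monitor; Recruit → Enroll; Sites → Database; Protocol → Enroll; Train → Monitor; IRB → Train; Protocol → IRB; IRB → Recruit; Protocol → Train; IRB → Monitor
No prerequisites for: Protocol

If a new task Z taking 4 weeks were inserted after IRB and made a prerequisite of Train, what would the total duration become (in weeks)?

Originally the clinical trial setup takes 30 weeks.
With Z inserted, Train now waits for max(Protocol, IRB, Z).
New critical path: Protocol→IRB→Recruit→Enroll = 8+9+4+9 = 30 ⇒ 30 weeks.

30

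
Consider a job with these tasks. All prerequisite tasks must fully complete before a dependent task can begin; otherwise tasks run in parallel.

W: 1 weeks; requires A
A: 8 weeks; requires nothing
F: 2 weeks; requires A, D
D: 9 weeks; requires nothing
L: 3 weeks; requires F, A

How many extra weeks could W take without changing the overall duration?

5

D→F→L = 9+2+3 = 14 sets the makespan at 14 weeks.
The longest chain containing W totals 9 weeks.
Float = 14 − 9 = 5.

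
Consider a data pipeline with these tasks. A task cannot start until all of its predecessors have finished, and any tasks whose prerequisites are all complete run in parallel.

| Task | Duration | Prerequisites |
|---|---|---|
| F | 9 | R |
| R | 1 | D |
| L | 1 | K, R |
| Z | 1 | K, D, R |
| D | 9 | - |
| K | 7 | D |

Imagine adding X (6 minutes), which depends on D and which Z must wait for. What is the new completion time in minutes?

19

Originally the job takes 19 minutes.
With X inserted, Z now waits for max(K, D, R, X).
New critical path: D→R→F = 9+1+9 = 19 ⇒ 19 minutes.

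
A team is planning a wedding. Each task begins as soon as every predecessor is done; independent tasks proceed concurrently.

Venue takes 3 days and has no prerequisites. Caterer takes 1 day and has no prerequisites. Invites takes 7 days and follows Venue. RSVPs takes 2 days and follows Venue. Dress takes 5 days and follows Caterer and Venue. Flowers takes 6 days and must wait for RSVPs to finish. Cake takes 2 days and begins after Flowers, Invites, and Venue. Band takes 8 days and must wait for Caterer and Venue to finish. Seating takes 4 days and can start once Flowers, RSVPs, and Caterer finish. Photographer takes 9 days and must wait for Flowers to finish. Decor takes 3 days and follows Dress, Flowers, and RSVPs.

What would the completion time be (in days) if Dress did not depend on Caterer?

Before: longest chain Venue→RSVPs→Flowers→Photographer = 3+2+6+9 = 20, finish 20.
Dropping Caterer→Dress doesn't change Dress's earliest start (3); another predecessor still binds.
New critical path: Venue→RSVPs→Flowers→Photographer = 3+2+6+9 = 20 ⇒ 20 days.

20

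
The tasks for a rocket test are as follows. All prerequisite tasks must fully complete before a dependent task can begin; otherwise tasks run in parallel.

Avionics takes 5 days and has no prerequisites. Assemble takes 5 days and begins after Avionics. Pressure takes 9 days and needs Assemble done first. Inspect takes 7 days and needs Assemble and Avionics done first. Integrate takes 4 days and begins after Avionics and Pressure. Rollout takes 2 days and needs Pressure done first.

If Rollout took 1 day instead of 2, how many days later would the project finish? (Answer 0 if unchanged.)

Baseline: Avionics→Assemble→Pressure→Integrate = 5+5+9+4 = 23 → 23 days.
The longest path through Rollout is only 21 days, so Rollout has float 2.
The critical path is still Avionics→Assemble→Pressure→Integrate; finish is now 23 days.
Change in finish: 23 − 23 = +0 days.

0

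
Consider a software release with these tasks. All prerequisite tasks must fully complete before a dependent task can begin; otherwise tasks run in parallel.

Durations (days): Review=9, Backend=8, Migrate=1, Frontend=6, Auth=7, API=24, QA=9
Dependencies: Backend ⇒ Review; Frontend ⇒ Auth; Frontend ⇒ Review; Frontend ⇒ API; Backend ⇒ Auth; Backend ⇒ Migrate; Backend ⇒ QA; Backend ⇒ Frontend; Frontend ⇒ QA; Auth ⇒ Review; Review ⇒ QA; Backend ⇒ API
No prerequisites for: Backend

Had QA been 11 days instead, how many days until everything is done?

Baseline: Backend→Frontend→Auth→Review→QA = 8+6+7+9+9 = 39 → 39 days.
QA is on the critical path; changing it to 11 makes that path 41 days.
That remains the longest chain; total 41 days.

41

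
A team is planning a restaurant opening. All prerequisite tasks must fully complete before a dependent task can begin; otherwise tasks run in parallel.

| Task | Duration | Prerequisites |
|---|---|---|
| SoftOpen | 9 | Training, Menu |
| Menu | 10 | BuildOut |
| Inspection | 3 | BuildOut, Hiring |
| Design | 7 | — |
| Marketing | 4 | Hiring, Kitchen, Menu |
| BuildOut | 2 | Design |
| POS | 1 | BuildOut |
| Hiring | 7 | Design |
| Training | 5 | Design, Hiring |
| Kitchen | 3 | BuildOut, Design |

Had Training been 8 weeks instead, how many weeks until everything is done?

31

The binding path is Design→Hiring→Training→SoftOpen = 7+7+5+9 = 28; finish at 28 weeks.
Since Training is critical, the +3 change carries straight to that chain (now 31 weeks).
The critical path is still Design→Hiring→Training→SoftOpen; finish is now 31 weeks.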